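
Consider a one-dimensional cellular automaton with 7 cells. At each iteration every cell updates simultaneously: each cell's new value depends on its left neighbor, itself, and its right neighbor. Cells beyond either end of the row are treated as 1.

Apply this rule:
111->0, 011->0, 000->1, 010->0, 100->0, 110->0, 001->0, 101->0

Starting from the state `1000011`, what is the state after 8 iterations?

0000010

0011000
0000010
0111000
0000010  (repeats iteration 2; period 2)
iteration 8: 0000010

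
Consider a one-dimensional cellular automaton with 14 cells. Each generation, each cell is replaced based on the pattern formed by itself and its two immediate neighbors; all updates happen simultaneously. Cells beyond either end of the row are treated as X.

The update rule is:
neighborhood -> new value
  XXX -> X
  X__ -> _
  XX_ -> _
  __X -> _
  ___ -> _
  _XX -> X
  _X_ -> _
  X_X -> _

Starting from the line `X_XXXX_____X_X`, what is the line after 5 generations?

generation 1: __XXX________X
generation 2: __XX_________X
generation 3: __X__________X
generation 4: _____________X
generation 5: _____________X

_____________X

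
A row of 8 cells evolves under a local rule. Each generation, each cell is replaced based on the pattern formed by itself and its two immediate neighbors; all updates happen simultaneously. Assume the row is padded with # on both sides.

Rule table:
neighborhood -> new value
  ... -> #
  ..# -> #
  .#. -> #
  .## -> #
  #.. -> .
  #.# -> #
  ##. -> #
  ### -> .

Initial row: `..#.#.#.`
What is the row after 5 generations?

.#######
##......
.#.#####
####....
...#.###

...#.###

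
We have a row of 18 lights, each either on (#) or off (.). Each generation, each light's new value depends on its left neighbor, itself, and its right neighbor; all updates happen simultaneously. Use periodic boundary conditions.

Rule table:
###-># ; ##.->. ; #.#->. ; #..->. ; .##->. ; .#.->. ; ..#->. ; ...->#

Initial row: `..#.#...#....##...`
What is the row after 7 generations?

#.....#...##....##
..###...#....##..#
...#..#...##......
##......#....#####
#..####...##..####
....##..#......###
.##.......####..#.

.##.......####..#.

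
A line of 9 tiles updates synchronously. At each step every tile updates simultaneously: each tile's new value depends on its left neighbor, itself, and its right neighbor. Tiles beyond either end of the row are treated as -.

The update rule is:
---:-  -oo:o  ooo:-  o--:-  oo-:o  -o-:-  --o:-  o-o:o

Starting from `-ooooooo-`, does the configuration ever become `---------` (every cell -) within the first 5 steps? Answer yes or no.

-o-----o-
---------
all cells are - at step 2

yes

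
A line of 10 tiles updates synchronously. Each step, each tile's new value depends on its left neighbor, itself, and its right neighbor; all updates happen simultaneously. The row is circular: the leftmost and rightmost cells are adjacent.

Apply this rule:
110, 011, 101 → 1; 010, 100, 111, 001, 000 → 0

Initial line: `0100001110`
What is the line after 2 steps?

0000000100

step 1: 0000001010
step 2: 0000000100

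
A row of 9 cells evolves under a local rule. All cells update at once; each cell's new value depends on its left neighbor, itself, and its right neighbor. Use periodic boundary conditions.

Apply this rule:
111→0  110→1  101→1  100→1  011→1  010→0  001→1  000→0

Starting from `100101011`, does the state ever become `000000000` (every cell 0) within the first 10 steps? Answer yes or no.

no

111010110
101101111
111111000
100001101
110011111
011110000
110011000
111111101
000000111
100001101
step 10 is 100001101, still not uniform 0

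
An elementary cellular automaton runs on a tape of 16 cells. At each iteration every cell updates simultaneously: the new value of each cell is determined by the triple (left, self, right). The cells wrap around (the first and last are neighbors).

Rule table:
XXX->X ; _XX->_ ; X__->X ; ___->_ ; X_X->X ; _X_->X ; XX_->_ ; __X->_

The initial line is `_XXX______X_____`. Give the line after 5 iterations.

iteration 1: __X_X_____XX____
iteration 2: __XXXX______X___
iteration 3: ___XX_X_____XX__
iteration 4: _____XXX______X_
iteration 5: ______X_X_____XX

______X_X_____XX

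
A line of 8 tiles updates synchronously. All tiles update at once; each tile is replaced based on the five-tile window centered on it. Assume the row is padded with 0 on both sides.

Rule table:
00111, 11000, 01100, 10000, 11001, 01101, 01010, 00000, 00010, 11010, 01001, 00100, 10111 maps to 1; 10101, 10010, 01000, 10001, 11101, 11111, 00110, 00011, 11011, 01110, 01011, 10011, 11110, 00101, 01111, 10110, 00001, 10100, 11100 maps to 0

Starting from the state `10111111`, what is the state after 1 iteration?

00100000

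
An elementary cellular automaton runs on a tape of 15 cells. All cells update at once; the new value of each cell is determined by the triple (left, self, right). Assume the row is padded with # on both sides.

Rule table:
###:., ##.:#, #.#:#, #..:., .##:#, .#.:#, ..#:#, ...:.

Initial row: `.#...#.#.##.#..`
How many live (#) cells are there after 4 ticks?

tick 1: ##..#########.#
tick 2: .#.##.......###
tick 3: #####......##..
tick 4: ....#.....###.#
count of #: 5

5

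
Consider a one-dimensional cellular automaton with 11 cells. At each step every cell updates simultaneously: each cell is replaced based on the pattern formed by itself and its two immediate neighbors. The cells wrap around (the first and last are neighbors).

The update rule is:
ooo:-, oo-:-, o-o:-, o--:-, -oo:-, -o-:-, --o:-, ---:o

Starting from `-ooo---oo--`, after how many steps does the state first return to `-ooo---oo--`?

-----o----o
-ooo---oo--

2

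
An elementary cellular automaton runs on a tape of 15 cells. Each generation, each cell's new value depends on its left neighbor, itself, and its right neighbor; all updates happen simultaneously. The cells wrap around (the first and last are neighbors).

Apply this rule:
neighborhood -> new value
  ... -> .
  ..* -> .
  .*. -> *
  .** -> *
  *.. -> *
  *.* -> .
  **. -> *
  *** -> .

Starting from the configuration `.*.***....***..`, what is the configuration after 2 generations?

.*.*.***..*.***

generation 1: .*.*.**...*.**.
generation 2: .*.*.***..*.***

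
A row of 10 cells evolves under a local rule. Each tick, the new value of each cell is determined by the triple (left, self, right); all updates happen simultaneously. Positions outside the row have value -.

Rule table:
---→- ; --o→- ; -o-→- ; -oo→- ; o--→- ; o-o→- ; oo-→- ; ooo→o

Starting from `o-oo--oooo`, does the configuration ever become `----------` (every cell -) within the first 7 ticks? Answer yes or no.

-------oo-
----------
all cells are - at tick 2

yes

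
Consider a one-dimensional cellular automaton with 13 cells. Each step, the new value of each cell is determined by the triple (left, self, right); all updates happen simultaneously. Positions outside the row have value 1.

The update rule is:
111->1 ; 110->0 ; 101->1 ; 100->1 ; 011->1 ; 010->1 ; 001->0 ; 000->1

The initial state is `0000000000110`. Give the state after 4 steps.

1111111110101
1111111101111
1111111011111
1111110111111

1111110111111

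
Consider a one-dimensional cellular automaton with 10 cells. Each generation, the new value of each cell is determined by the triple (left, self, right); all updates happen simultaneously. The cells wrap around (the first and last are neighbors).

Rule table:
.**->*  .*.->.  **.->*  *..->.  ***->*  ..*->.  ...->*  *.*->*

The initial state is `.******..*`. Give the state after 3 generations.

*******...
*******.*.
********.*

********.*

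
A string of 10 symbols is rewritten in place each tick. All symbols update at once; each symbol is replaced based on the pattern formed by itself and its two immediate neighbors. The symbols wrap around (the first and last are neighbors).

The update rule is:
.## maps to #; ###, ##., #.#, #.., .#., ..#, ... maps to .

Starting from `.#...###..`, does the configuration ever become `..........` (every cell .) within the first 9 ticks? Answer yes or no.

yes

.....#....
..........
all cells are . at tick 2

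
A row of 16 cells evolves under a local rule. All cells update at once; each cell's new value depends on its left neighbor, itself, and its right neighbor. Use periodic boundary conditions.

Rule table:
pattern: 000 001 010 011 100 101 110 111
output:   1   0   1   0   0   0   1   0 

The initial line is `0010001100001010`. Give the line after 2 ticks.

tick 1: 1010100101101010
tick 2: 1010100100101010

1010100100101010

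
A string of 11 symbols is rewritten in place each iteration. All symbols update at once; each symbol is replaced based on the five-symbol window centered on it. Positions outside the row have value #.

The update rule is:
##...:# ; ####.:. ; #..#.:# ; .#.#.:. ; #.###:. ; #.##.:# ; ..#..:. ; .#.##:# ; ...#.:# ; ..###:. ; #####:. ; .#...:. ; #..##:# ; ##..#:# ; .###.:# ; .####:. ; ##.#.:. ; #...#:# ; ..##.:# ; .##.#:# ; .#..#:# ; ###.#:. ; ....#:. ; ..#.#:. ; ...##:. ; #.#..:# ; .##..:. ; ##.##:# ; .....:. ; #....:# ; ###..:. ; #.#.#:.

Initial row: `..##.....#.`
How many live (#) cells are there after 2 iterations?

###.##..#.#
...##.##.#.
count of #: 5

5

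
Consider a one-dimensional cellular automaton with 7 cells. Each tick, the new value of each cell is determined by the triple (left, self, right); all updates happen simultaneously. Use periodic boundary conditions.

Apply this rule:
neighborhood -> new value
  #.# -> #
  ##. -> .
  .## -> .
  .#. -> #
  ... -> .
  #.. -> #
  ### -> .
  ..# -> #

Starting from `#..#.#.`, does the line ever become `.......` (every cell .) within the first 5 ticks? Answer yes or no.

yes

#######
.......
all cells are . at tick 2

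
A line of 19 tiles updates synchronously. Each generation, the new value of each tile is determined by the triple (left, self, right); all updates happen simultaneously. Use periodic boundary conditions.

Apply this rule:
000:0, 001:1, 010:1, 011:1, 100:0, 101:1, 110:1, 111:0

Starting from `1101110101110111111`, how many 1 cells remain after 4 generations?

0111011111011100000
1101110001110100000
1111010011011100001
0001110111110100011
count of 1: 11

11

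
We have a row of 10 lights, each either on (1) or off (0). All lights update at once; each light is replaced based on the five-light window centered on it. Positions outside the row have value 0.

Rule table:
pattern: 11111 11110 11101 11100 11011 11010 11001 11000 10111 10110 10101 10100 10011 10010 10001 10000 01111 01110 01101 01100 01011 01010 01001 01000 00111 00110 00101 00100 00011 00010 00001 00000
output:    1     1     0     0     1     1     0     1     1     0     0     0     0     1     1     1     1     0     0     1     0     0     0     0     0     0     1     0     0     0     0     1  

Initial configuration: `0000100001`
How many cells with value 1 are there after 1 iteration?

3

1100001000
count of 1: 3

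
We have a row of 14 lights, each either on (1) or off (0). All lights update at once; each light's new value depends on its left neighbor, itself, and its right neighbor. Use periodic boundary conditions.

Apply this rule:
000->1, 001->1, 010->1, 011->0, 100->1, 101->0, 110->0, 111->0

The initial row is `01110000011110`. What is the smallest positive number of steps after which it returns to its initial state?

10001111100001
01110000011110

2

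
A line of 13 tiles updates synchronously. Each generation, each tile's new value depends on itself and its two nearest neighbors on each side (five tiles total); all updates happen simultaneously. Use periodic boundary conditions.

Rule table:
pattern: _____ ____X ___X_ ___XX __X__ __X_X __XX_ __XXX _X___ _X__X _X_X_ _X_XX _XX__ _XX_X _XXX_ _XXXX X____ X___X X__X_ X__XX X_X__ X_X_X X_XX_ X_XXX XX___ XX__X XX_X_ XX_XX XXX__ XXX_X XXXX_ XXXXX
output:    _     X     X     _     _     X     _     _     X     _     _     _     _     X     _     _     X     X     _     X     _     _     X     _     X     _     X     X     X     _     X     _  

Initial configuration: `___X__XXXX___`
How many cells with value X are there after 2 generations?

_XX__X__XXXX_
X______X__XX_
count of X: 4

4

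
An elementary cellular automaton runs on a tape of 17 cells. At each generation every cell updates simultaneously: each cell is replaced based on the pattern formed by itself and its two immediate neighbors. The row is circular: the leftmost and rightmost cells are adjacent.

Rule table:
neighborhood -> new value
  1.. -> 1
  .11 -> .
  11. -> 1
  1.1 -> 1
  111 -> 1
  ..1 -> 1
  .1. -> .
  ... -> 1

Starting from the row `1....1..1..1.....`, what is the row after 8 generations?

generation 1: .1111.11.11.11111
generation 2: 1.1111.11.11.1111
generation 3: 11.1111.11.11.111
generation 4: 111.1111.11.11.11
generation 5: 1111.1111.11.11.1
generation 6: 11111.1111.11.11.
generation 7: .11111.1111.11.11
generation 8: 1.11111.1111.11.1

1.11111.1111.11.1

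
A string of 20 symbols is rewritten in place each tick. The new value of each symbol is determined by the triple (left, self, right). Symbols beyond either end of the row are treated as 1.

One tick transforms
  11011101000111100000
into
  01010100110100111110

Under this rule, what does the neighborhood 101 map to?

At position 2 the neighborhood is 101; the next row has 0 there.

0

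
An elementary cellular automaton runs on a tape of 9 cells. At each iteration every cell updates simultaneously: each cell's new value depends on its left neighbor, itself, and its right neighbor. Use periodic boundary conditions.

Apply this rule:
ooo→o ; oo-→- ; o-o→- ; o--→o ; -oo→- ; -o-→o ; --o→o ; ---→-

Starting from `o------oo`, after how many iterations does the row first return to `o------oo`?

-o----o-o
-oo--oo-o
---oo---o
o-o--o-oo
--oooo--o
oo-oo-ooo
o------oo

7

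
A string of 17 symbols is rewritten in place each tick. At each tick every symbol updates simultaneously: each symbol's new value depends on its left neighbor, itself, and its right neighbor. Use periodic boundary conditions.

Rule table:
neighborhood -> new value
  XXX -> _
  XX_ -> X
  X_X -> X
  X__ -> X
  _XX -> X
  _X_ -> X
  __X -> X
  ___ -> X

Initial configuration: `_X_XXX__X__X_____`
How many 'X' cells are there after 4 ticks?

3

XXXX_XXXXXXXXXXXX
___XXX___________
XXXX_XXXXXXXXXXXX  (repeats tick 1; period 2)
tick 4: ___XXX___________
count of X: 3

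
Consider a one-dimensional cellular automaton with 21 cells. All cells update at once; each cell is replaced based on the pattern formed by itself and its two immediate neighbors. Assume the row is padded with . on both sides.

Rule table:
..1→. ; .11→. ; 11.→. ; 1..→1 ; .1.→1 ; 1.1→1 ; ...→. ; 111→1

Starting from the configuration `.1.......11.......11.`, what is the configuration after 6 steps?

.......1.......11...1

.11........1........1
...1.......11.......1
...11........1......1
.....1.......11.....1
.....11........1....1
.......1.......11...1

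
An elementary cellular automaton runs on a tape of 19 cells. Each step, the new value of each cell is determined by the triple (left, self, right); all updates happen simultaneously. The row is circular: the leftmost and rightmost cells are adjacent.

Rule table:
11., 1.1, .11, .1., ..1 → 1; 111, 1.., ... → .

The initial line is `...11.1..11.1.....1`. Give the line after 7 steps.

.1.11.11111.111.11.

step 1: ..11111.11111....11
step 2: .11...111...1...111
step 3: 111..11.1..11..11.1
step 4: ..1.11111.111.11111
step 5: .1111...111.111...1
step 6: 11..1..11.111.1..11
step 7: .1.11.11111.111.11.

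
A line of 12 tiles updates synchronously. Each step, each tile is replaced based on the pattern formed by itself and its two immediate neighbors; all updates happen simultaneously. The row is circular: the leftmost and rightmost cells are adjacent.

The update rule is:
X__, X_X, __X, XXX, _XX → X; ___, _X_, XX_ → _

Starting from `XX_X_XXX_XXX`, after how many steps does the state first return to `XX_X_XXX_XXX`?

12

X_X_XXX_XXXX
_X_XXX_XXXXX
X_XXX_XXXXX_
_XXX_XXXXX_X
XXX_XXXXX_X_
XX_XXXXX_X_X
X_XXXXX_X_XX
_XXXXX_X_XXX
XXXXX_X_XXX_
XXXX_X_XXX_X
XXX_X_XXX_XX
XX_X_XXX_XXX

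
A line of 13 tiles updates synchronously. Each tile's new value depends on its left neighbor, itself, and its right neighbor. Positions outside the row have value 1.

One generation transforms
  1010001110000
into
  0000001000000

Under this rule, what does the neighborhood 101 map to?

0

At position 1 the neighborhood is 101; the next row has 0 there.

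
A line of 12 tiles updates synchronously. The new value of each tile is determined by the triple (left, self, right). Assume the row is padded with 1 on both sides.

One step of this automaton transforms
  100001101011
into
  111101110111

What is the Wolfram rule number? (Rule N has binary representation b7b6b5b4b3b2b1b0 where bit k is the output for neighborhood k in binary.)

249

position 11: 111 → 1  (bit 7 = 1)
position 0: 110 → 1  (bit 6 = 1)
position 7: 101 → 1  (bit 5 = 1)
position 1: 100 → 1  (bit 4 = 1)
position 5: 011 → 1  (bit 3 = 1)
position 8: 010 → 0  (bit 2 = 0)
position 4: 001 → 0  (bit 1 = 0)
position 2: 000 → 1  (bit 0 = 1)
bits b7..b0 = 11111001 = 249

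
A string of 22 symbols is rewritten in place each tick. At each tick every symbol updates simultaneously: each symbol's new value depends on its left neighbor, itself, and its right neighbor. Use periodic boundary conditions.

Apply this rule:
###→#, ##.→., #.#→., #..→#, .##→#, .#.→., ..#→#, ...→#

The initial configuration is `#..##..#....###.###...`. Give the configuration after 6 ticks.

.#..#####.###..##..##.

tick 1: .###.##.######..##.###
tick 2: .##..#..#####.###..##.
tick 3: ##.##.######..##.###.#
tick 4: #..#..#####.###..##..#
tick 5: .##.######..##.###.###
tick 6: .#..#####.###..##..##.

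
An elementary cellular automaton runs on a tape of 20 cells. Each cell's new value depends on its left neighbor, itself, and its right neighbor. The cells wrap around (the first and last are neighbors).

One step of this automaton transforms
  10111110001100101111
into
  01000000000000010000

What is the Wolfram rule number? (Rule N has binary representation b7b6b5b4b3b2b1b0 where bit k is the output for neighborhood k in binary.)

32

position 3: 111 → 0  (bit 7 = 0)
position 0: 110 → 0  (bit 6 = 0)
position 1: 101 → 1  (bit 5 = 1)
position 7: 100 → 0  (bit 4 = 0)
position 2: 011 → 0  (bit 3 = 0)
position 14: 010 → 0  (bit 2 = 0)
position 9: 001 → 0  (bit 1 = 0)
position 8: 000 → 0  (bit 0 = 0)
bits b7..b0 = 00100000 = 32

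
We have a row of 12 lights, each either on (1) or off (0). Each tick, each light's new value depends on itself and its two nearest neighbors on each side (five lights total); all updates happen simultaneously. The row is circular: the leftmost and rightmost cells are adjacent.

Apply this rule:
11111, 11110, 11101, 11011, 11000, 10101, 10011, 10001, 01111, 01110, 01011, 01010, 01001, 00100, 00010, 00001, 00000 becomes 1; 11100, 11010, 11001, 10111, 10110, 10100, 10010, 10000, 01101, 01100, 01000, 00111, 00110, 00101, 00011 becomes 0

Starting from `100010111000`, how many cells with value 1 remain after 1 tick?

101101010111
count of 1: 8

8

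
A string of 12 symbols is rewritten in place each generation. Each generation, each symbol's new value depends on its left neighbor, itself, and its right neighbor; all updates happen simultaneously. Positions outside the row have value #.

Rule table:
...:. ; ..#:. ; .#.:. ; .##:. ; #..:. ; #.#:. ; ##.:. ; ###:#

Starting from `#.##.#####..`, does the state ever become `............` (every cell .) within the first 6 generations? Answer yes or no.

yes

generation 1: ......###...
generation 2: .......#....
generation 3: ............
all cells are . at generation 3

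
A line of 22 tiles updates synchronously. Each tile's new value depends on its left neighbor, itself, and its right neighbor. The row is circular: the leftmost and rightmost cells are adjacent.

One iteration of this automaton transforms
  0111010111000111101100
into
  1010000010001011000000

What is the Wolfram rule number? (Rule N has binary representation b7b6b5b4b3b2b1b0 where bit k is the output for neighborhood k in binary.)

130

position 2: 111 → 1  (bit 7 = 1)
position 3: 110 → 0  (bit 6 = 0)
position 4: 101 → 0  (bit 5 = 0)
position 10: 100 → 0  (bit 4 = 0)
position 1: 011 → 0  (bit 3 = 0)
position 5: 010 → 0  (bit 2 = 0)
position 0: 001 → 1  (bit 1 = 1)
position 11: 000 → 0  (bit 0 = 0)
bits b7..b0 = 10000010 = 130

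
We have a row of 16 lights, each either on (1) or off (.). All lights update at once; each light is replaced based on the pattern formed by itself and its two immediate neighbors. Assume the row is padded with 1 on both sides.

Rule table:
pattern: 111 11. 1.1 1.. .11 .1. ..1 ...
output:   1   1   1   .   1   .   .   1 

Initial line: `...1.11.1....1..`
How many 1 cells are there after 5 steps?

.1..1111..11....
1...1111..11.11.
1.1.1111..111111
11.11111..111111
11111111..111111
count of 1: 14

14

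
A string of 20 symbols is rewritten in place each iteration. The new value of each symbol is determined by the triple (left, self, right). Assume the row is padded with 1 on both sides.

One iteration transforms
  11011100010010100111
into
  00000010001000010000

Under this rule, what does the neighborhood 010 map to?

At position 9 the neighborhood is 010; the next row has 0 there.

0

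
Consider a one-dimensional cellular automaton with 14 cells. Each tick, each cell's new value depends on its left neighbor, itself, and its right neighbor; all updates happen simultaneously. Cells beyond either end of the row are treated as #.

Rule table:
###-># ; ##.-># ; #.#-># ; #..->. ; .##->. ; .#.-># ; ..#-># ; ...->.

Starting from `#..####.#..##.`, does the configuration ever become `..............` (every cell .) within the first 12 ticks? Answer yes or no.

no

tick 1: #.#.#####.#.##
tick 2: ####.#######.#
tick 3: #####.#######.
tick 4: ######.#######
tick 5: #######.######
tick 6: ########.#####
tick 7: #########.####
tick 8: ##########.###
tick 9: ###########.##
tick 10: ############.#
tick 11: #############.
tick 12: ##############
tick 12 is ##############, still not uniform .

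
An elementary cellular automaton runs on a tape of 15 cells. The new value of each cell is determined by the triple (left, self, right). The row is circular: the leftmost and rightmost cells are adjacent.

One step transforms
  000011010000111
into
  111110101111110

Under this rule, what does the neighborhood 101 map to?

1

At position 6 the neighborhood is 101; the next row has 1 there.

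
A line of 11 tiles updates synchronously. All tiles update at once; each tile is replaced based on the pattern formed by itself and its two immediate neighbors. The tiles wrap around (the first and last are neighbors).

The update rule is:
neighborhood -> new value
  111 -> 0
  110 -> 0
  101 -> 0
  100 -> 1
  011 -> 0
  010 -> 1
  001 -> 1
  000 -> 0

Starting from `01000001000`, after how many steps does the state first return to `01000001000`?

step 1: 11100011100
step 2: 00010100011
step 3: 10110110100
step 4: 10000000111
step 5: 01000001000

5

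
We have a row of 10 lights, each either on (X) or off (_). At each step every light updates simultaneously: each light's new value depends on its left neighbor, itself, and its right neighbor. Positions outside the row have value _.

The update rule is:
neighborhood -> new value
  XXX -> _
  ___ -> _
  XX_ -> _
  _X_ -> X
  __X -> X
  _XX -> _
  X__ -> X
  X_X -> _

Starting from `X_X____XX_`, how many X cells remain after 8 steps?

5

X_XX__X__X
X___XXXXXX
XX_X______
___XX_____
__X__X____
_XXXXXX___
X______X__
XX____XXX_
count of X: 5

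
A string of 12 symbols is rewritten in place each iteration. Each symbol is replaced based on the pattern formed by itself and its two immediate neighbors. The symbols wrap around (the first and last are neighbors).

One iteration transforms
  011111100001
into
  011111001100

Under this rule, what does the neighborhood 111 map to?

1

At position 2 the neighborhood is 111; the next row has 1 there.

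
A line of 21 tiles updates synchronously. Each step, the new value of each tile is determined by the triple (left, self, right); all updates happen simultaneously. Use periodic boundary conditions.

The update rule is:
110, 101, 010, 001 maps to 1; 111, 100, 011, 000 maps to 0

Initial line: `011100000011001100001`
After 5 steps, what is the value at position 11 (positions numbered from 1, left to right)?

step 1: 100100000101010100011
step 2: 101100001111111100100
step 3: 110100010000000101101
step 4: 011100110000001110110
step 5: 100101010000010011010
position 11 holds 0

0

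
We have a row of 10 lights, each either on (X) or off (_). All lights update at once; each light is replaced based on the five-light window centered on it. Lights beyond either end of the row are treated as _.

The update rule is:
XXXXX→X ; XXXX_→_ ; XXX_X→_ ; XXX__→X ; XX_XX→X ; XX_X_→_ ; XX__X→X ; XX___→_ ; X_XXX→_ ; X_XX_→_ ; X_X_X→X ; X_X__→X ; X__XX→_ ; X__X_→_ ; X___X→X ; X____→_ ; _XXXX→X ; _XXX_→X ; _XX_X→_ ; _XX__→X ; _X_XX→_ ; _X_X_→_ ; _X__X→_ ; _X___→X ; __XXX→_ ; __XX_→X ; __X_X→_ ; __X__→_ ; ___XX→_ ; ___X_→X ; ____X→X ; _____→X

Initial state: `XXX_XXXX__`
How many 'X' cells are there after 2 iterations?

_X_X_X_X__
X__X_X_XX_
count of X: 5

5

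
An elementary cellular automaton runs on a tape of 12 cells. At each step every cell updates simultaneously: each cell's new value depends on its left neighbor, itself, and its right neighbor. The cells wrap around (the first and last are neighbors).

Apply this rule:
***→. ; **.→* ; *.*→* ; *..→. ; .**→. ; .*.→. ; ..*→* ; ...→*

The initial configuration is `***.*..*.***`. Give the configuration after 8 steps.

.*.**..*.*.*

..**..*.*...
**.*.*.*..**
.**.*.*..*..
*.**.*..*..*
**.**..*..*.
.**.*.*..*.*
*.**.*..*.*.
.*.**..*.*.*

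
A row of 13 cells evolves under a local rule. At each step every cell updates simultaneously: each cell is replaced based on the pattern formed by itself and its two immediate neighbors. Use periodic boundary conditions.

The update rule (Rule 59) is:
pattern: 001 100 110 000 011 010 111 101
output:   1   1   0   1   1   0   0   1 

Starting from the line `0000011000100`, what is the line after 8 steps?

1100000001100

1111110111011
0000001100110
1111111011101
0000000110011
1111111101110
1000000011001
0111111110111
1100000001100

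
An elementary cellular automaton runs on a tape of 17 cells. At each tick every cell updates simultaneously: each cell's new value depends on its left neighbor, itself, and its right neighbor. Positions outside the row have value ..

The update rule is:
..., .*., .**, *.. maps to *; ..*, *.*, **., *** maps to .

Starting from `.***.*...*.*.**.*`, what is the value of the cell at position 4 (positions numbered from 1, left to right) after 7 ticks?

.*...***.*.*.*..*
.***.*...*.*.**.*  (repeats tick 0; period 2)
tick 7: .*...***.*.*.*..*
position 4 holds .

.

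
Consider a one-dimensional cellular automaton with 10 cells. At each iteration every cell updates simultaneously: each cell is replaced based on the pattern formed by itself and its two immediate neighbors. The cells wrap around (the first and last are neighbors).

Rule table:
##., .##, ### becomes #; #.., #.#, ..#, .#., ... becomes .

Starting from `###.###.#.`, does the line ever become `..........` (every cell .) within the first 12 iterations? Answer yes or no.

no

iteration 1: ###.###...
iteration 2: ###.###...  (fixed point — unchanged through iteration 12)
iteration 12 is ###.###..., still not uniform .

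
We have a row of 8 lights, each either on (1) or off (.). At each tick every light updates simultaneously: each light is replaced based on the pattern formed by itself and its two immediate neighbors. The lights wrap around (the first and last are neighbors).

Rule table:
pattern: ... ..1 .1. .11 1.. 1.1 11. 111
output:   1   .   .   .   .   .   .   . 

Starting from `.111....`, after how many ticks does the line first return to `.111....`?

.....111
.111....

2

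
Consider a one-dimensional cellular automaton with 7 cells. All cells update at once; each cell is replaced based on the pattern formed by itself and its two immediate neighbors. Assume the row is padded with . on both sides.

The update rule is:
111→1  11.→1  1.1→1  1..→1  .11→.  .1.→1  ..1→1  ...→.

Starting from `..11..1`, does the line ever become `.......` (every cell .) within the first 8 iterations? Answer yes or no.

no

.1.1111
111.111
.111.11
1.111.1
11.1111
.11.111
1.11.11
11.11.1
iteration 8 is 11.11.1, still not uniform .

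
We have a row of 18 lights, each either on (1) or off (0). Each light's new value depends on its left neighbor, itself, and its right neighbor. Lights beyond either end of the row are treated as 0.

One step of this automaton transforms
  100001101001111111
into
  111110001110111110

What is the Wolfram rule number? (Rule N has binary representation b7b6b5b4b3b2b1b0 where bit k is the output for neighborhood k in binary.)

position 12: 111 → 1  (bit 7 = 1)
position 6: 110 → 0  (bit 6 = 0)
position 7: 101 → 0  (bit 5 = 0)
position 1: 100 → 1  (bit 4 = 1)
position 5: 011 → 0  (bit 3 = 0)
position 0: 010 → 1  (bit 2 = 1)
position 4: 001 → 1  (bit 1 = 1)
position 2: 000 → 1  (bit 0 = 1)
bits b7..b0 = 10010111 = 151

151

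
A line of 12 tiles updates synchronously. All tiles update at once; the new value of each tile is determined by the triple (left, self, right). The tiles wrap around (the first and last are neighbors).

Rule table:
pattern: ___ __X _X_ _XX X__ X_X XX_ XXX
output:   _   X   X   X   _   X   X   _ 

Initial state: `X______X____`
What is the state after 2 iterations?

X____XXX__XX

X_____XX___X
X____XXX__XX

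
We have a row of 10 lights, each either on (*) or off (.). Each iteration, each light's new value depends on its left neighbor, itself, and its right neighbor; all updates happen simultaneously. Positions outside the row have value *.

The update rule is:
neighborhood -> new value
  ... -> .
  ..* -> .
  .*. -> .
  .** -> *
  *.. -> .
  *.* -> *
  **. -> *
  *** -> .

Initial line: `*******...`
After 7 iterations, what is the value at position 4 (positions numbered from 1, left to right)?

iteration 1: ......*...
iteration 2: ..........
iteration 3: ..........  (fixed point — unchanged through iteration 7)
position 4 holds .

.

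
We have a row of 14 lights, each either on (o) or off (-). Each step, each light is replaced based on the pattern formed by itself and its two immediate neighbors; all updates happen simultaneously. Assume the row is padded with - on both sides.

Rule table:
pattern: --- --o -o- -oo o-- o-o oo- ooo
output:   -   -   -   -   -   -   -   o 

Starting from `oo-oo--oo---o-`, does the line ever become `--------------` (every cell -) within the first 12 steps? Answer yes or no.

yes

--------------
all cells are - at step 1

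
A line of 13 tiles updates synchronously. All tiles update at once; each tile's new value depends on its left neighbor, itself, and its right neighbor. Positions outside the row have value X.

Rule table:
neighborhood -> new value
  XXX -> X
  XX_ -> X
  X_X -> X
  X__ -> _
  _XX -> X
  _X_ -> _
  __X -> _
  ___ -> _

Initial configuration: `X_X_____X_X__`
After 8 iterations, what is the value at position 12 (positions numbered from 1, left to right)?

XX_______X___
XX___________
XX___________  (fixed point — unchanged through iteration 8)
position 12 holds _

_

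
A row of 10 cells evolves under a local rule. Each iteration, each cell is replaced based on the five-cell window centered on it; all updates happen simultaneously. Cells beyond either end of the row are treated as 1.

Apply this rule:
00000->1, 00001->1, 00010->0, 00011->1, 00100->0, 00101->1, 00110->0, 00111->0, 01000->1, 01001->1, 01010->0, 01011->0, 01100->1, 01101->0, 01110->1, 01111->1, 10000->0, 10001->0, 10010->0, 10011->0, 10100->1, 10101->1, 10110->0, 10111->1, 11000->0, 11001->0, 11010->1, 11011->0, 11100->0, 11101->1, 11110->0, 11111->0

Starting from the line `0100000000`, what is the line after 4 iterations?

iteration 1: 1110111111
iteration 2: 0010110000
iteration 3: 0010010011
iteration 4: 0001001001

0001001001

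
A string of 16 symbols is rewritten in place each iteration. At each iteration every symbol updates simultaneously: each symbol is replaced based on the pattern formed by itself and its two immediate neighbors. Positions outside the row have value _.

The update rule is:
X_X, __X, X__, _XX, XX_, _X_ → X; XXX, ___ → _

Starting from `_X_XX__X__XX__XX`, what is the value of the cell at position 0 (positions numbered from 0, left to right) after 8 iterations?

X

XXXXXXXXXXXXXXXX
X______________X
XX____________XX
XXX__________XXX
X_XX________XX_X
XXXXX______XXXXX
X___XX____XX___X
XX_XXXX__XXXX_XX
position 0 holds X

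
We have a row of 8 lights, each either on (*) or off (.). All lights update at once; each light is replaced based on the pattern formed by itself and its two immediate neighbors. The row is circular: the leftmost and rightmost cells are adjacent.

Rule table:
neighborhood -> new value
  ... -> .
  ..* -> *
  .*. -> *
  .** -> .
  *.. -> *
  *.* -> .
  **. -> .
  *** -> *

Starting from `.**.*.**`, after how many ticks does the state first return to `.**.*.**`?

4

....*...
...***..
..*.*.*.
.**.*.**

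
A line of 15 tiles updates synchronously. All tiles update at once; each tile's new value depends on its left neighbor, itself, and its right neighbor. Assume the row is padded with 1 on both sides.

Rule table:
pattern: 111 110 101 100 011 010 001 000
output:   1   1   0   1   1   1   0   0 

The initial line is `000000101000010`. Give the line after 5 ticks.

111110101111010

tick 1: 100000101100010
tick 2: 110000101110010
tick 3: 111000101111010
tick 4: 111100101111010
tick 5: 111110101111010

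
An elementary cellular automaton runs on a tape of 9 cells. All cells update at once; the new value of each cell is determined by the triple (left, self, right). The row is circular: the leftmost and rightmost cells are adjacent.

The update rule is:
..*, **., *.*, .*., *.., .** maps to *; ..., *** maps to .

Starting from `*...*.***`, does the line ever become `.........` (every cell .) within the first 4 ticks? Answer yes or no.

tick 1: **.****..
tick 2: ****..***
tick 3: ...****..
tick 4: ..**..**.
tick 4 is ..**..**., still not uniform .

no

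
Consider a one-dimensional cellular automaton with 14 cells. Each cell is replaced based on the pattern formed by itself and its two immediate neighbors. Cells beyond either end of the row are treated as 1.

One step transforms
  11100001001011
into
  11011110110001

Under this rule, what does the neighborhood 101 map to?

0

At position 11 the neighborhood is 101; the next row has 0 there.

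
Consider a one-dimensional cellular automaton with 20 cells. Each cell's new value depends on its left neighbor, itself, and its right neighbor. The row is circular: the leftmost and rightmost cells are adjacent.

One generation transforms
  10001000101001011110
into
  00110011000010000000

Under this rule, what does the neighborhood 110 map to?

At position 18 the neighborhood is 110; the next row has 0 there.

0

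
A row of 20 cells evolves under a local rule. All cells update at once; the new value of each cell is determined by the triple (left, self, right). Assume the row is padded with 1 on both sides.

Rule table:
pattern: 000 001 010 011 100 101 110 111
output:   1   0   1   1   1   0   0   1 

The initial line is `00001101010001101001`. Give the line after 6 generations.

11101001011101001101
11001101011001101001
10101001010101001101
00101101010101101001
10101001010101001101  (repeats generation 3; period 2)
generation 6: 00101101010101101001

00101101010101101001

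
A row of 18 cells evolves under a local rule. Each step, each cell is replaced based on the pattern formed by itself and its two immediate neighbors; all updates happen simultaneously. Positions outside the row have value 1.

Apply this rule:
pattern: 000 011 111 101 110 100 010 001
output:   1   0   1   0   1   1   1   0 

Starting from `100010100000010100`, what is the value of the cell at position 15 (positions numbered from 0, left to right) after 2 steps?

0

111010111111010110
111010011111010010
position 15 holds 0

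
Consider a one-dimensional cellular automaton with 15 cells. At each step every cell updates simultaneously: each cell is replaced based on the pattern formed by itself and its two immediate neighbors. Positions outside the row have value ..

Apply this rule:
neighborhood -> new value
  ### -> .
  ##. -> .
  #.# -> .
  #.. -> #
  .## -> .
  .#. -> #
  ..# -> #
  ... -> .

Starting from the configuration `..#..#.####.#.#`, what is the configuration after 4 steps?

..#.#...####.##

step 1: .#####......#.#
step 2: #.....#....##.#
step 3: ##...###..#...#
step 4: ..#.#...####.##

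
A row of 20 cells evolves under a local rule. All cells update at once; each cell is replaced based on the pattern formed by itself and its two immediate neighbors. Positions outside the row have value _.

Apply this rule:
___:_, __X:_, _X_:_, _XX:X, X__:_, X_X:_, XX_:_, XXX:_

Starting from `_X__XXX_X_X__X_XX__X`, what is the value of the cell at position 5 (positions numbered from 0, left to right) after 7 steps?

____X__________X____
____________________
____________________  (fixed point — unchanged through step 7)
position 5 holds _

_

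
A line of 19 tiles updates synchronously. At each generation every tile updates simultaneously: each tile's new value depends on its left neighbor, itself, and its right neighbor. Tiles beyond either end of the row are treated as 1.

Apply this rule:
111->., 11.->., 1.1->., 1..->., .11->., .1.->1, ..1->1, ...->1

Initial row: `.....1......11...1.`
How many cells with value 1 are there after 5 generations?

.11111.11111...111.
.............11....
.111111111111...111
..............11...
.1111111111111...11
count of 1: 15

15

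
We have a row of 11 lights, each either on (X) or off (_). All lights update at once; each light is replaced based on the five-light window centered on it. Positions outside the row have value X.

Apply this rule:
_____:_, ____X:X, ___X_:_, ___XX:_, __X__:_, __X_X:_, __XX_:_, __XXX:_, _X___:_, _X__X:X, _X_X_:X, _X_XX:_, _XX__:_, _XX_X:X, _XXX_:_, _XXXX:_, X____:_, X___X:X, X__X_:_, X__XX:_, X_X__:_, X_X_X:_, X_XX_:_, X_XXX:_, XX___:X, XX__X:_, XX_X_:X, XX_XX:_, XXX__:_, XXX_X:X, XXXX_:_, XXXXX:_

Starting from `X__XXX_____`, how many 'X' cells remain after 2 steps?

3

______X__X_
X___X__X___
count of X: 3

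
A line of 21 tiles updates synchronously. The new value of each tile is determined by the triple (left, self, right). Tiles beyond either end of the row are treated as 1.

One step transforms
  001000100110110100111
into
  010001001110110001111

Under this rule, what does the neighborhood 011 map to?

1

At position 9 the neighborhood is 011; the next row has 1 there.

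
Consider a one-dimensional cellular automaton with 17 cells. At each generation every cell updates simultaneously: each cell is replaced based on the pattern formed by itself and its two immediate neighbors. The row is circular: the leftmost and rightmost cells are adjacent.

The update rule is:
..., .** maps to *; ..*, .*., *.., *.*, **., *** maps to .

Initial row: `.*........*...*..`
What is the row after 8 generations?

.....******...*.*

generation 1: ...******...*...*
generation 2: .*.*......*...*..
generation 3: .....****...*...*
generation 4: .***.*....*...*..
generation 5: .*.....**...*...*
generation 6: ...***.*..*...*..
generation 7: **.*........*...*
generation 8: .....******...*.*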